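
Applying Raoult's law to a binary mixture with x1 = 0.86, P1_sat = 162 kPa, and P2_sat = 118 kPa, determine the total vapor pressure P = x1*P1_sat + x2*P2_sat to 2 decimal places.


P = x1*P1_sat + x2*P2_sat
x2 = 1 - x1 = 1 - 0.86 = 0.14
P = 0.86*162 + 0.14*118
P = 139.32 + 16.52
P = 155.84 kPa


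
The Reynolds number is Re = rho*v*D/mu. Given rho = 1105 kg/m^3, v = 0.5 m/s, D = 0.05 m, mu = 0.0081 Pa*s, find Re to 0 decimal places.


Re = rho * v * D / mu
Re = 1105 * 0.5 * 0.05 / 0.0081
Re = 27.625 / 0.0081
Re = 3410


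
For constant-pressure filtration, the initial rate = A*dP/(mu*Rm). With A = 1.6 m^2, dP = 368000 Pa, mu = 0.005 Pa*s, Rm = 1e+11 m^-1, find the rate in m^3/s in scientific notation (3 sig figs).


rate = A * dP / (mu * Rm)
rate = 1.6 * 368000 / (0.005 * 1e+11)
rate = 588800.0 / 5.000e+08
rate = 1.18e-03 m^3/s


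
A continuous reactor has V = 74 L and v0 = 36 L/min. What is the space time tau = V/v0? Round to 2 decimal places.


tau = V / v0
tau = 74 / 36
tau = 2.06 min


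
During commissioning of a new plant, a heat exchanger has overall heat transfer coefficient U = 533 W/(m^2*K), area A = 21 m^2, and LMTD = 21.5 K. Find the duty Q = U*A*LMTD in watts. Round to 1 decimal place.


Q = U * A * LMTD
Q = 533 * 21 * 21.5
Q = 240649.5 W


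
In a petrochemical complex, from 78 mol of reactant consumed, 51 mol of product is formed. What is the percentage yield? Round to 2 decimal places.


Yield = (moles product / moles consumed) * 100%
Yield = (51 / 78) * 100
Yield = 0.6538 * 100
Yield = 65.38%


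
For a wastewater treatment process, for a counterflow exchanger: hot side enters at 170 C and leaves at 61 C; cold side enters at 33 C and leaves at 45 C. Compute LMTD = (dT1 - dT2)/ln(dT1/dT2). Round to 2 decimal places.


dT1 = Th_in - Tc_out = 170 - 45 = 125
dT2 = Th_out - Tc_in = 61 - 33 = 28
LMTD = (dT1 - dT2) / ln(dT1/dT2)
LMTD = (125 - 28) / ln(125/28)
LMTD = 64.83 K


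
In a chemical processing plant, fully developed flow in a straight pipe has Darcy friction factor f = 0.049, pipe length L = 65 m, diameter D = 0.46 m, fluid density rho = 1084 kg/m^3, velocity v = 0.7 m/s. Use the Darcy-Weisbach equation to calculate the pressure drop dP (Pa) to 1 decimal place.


dP = f * (L/D) * (rho*v^2/2)
dP = 0.049 * (65/0.46) * (1084*0.7^2/2)
L/D = 141.30434783
rho*v^2/2 = 1084*0.49/2 = 265.58
dP = 0.049 * 141.30434783 * 265.58
dP = 1838.9 Pa


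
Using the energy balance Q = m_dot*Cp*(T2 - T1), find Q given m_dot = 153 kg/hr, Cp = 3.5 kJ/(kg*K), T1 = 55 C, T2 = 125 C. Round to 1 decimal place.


Q = m_dot * Cp * (T2 - T1)
Q = 153 * 3.5 * (125 - 55)
Q = 153 * 3.5 * 70
Q = 37485.0 kJ/hr


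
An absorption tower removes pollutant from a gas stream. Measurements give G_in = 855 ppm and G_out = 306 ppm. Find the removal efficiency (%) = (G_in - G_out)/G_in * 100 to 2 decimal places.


Efficiency = (G_in - G_out) / G_in * 100%
Efficiency = (855 - 306) / 855 * 100
Efficiency = 549 / 855 * 100
Efficiency = 64.21%


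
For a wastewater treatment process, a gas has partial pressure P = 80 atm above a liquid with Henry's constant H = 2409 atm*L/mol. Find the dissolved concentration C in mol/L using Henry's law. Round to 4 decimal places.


C = P / H
C = 80 / 2409
C = 0.0332 mol/L


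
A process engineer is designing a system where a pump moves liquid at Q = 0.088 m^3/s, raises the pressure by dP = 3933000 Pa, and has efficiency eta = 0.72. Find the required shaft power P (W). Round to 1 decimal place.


P = Q * dP / eta
P = 0.088 * 3933000 / 0.72
P = 346104.0 / 0.72
P = 480700.0 W


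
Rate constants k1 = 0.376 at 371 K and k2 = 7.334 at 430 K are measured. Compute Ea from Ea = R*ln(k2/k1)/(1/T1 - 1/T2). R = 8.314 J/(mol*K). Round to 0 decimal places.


Ea = R * ln(k2/k1) / (1/T1 - 1/T2)
ln(k2/k1) = ln(7.334/0.376) = 2.9706872
1/T1 - 1/T2 = 1/371 - 1/430 = 0.000369836394
Ea = 8.314 * 2.9706872 / 0.000369836394
Ea = 66782 J/mol


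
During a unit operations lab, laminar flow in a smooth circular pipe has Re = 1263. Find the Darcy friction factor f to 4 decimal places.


f = 64 / Re
f = 64 / 1263
f = 0.0507


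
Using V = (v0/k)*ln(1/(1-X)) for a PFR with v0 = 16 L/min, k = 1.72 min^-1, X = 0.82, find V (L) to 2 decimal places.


V = (v0/k) * ln(1/(1-X))
V = (16/1.72) * ln(1/(1-0.82))
V = 9.302326 * ln(5.555556)
V = 9.302326 * 1.714799
V = 15.95 L


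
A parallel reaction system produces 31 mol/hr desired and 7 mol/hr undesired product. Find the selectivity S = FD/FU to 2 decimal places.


S = desired product rate / undesired product rate
S = 31 / 7
S = 4.43


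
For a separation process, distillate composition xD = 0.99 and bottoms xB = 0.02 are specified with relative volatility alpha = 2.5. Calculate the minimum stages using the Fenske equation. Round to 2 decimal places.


N_min = ln((xD*(1-xB))/(xB*(1-xD))) / ln(alpha)
Numerator inside ln: 0.9702 / 0.0002 = 4851.0
ln(4851.0) = 8.48694
ln(alpha) = ln(2.5) = 0.916291
N_min = 8.48694 / 0.916291 = 9.26


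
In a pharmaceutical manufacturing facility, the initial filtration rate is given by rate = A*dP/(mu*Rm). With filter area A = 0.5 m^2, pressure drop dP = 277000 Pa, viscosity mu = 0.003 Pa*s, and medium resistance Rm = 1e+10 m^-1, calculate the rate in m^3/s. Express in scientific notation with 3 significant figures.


rate = A * dP / (mu * Rm)
rate = 0.5 * 277000 / (0.003 * 1e+10)
rate = 138500.0 / 3.000e+07
rate = 4.62e-03 m^3/s


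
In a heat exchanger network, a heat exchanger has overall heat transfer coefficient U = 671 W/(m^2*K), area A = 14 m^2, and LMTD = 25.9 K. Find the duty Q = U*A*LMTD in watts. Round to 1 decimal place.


Q = U * A * LMTD
Q = 671 * 14 * 25.9
Q = 243304.6 W


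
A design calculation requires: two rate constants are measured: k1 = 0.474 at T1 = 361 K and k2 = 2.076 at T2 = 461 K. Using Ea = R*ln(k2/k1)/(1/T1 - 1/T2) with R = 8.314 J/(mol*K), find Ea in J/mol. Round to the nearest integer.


Ea = R * ln(k2/k1) / (1/T1 - 1/T2)
ln(k2/k1) = ln(2.076/0.474) = 1.4769909
1/T1 - 1/T2 = 1/361 - 1/461 = 0.000600885706
Ea = 8.314 * 1.4769909 / 0.000600885706
Ea = 20436 J/mol


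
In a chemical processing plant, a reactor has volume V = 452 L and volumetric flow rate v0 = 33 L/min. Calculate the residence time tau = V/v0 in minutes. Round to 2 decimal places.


tau = V / v0
tau = 452 / 33
tau = 13.70 min


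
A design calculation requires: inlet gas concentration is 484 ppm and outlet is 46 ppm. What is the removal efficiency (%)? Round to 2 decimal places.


Efficiency = (G_in - G_out) / G_in * 100%
Efficiency = (484 - 46) / 484 * 100
Efficiency = 438 / 484 * 100
Efficiency = 90.50%


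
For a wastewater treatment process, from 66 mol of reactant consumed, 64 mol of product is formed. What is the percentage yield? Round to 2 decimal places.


Yield = (moles product / moles consumed) * 100%
Yield = (64 / 66) * 100
Yield = 0.9697 * 100
Yield = 96.97%


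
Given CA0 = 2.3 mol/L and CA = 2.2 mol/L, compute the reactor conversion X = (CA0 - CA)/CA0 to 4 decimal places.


X = (CA0 - CA) / CA0
X = (2.3 - 2.2) / 2.3
X = 0.1 / 2.3
X = 0.0435


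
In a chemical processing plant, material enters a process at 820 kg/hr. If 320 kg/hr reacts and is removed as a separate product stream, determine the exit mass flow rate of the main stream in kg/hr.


Steady-state mass balance on the main outlet: F_out = F_in - F_removed
F_out = 820 - 320
F_out = 500 kg/hr


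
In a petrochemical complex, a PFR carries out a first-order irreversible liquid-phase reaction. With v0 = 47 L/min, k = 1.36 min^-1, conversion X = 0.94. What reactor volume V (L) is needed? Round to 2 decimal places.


V = (v0/k) * ln(1/(1-X))
V = (47/1.36) * ln(1/(1-0.94))
V = 34.558824 * ln(16.666667)
V = 34.558824 * 2.813411
V = 97.23 L


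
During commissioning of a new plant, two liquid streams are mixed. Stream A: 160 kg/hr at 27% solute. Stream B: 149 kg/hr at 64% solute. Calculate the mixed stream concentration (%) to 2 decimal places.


Mass balance on solute: F1*x1 + F2*x2 = F3*x3
F3 = F1 + F2 = 160 + 149 = 309 kg/hr
x3 = (F1*x1 + F2*x2)/F3
x3 = (160*0.27 + 149*0.64) / 309
x3 = 44.84%


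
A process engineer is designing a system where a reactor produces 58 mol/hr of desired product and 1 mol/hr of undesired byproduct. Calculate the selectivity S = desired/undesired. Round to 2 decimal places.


S = desired product rate / undesired product rate
S = 58 / 1
S = 58.00


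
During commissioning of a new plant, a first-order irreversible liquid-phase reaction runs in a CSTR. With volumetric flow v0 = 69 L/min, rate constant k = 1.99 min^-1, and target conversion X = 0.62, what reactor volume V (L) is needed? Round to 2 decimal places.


V = v0 * X / (k * (1 - X))
V = 69 * 0.62 / (1.99 * (1 - 0.62))
V = 42.78 / (1.99 * 0.38)
V = 42.78 / 0.7562
V = 56.57 L


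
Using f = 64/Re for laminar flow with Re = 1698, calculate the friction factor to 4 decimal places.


f = 64 / Re
f = 64 / 1698
f = 0.0377


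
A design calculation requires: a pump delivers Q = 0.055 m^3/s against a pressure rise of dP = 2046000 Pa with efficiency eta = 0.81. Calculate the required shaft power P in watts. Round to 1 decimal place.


P = Q * dP / eta
P = 0.055 * 2046000 / 0.81
P = 112530.0 / 0.81
P = 138925.9 W


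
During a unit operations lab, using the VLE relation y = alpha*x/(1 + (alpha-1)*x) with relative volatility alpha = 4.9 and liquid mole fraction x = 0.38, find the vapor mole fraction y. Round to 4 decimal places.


y = alpha*x / (1 + (alpha-1)*x)
y = 4.9*0.38 / (1 + (4.9-1)*0.38)
y = 1.862 / (1 + 1.482)
y = 1.862 / 2.482
y = 0.7502


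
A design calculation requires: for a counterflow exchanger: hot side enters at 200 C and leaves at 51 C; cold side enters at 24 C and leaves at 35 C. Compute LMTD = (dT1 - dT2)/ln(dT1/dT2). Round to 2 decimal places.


dT1 = Th_in - Tc_out = 200 - 35 = 165
dT2 = Th_out - Tc_in = 51 - 24 = 27
LMTD = (dT1 - dT2) / ln(dT1/dT2)
LMTD = (165 - 27) / ln(165/27)
LMTD = 76.24 K


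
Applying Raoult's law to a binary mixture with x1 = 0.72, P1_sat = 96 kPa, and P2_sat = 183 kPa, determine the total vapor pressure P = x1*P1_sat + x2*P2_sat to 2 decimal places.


P = x1*P1_sat + x2*P2_sat
x2 = 1 - x1 = 1 - 0.72 = 0.28
P = 0.72*96 + 0.28*183
P = 69.12 + 51.24
P = 120.36 kPa


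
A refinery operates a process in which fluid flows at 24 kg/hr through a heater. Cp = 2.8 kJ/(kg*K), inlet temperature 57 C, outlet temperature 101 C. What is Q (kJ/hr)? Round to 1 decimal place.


Q = m_dot * Cp * (T2 - T1)
Q = 24 * 2.8 * (101 - 57)
Q = 24 * 2.8 * 44
Q = 2956.8 kJ/hr


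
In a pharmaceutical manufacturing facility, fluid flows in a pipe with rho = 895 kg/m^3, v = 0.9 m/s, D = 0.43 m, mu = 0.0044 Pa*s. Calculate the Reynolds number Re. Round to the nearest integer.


Re = rho * v * D / mu
Re = 895 * 0.9 * 0.43 / 0.0044
Re = 346.365 / 0.0044
Re = 78719


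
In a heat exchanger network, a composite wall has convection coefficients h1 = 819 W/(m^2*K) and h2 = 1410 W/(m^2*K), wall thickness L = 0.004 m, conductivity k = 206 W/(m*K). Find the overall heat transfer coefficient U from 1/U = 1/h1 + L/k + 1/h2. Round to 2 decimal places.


1/U = 1/h1 + L/k + 1/h2
1/U = 1/819 + 0.004/206 + 1/1410
1/U = 0.0012210012 + 1.94175e-05 + 0.0007092199
1/U = 0.0019496386
U = 512.92 W/(m^2*K)


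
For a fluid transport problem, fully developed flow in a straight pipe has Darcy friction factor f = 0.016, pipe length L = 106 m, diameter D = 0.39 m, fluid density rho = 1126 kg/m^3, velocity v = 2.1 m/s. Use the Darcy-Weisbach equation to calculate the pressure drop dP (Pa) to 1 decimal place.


dP = f * (L/D) * (rho*v^2/2)
dP = 0.016 * (106/0.39) * (1126*2.1^2/2)
L/D = 271.79487179
rho*v^2/2 = 1126*4.41/2 = 2482.83
dP = 0.016 * 271.79487179 * 2482.83
dP = 10797.1 Pa


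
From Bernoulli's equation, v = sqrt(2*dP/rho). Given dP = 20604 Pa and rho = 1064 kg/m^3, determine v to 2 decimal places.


v = sqrt(2*dP/rho)
v = sqrt(2*20604/1064)
v = sqrt(38.729323)
v = 6.22 m/s


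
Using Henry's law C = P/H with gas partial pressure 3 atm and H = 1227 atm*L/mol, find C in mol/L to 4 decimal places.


C = P / H
C = 3 / 1227
C = 0.0024 mol/L


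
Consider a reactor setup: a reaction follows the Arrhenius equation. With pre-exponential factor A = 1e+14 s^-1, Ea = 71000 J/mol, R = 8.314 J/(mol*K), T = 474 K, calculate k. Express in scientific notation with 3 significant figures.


k = A * exp(-Ea/(R*T))
k = 1e+14 * exp(-71000 / (8.314 * 474))
k = 1e+14 * exp(-18.016482)
k = 1.50e+06


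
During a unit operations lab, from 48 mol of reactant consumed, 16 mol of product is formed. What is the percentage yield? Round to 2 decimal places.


Yield = (moles product / moles consumed) * 100%
Yield = (16 / 48) * 100
Yield = 0.3333 * 100
Yield = 33.33%


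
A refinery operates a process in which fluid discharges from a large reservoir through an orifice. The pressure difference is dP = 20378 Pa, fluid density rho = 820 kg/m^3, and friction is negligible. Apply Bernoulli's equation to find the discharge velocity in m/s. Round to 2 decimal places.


v = sqrt(2*dP/rho)
v = sqrt(2*20378/820)
v = sqrt(49.702439)
v = 7.05 m/s


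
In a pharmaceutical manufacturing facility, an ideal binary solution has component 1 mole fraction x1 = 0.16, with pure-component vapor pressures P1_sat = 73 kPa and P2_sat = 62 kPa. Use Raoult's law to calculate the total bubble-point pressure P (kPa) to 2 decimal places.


P = x1*P1_sat + x2*P2_sat
x2 = 1 - x1 = 1 - 0.16 = 0.84
P = 0.16*73 + 0.84*62
P = 11.68 + 52.08
P = 63.76 kPa


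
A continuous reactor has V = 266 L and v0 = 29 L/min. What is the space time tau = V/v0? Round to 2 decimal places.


tau = V / v0
tau = 266 / 29
tau = 9.17 min


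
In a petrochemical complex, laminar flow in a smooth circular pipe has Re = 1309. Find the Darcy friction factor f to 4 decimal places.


f = 64 / Re
f = 64 / 1309
f = 0.0489


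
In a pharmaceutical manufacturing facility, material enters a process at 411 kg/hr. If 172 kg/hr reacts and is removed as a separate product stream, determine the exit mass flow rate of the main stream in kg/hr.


Steady-state mass balance on the main outlet: F_out = F_in - F_removed
F_out = 411 - 172
F_out = 239 kg/hr


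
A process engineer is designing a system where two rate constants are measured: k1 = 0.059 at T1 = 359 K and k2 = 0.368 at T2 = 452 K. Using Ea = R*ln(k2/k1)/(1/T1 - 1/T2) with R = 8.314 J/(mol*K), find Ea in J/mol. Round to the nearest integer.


Ea = R * ln(k2/k1) / (1/T1 - 1/T2)
ln(k2/k1) = ln(0.368/0.059) = 1.8305455
1/T1 - 1/T2 = 1/359 - 1/452 = 0.00057312594
Ea = 8.314 * 1.8305455 / 0.00057312594
Ea = 26555 J/mol


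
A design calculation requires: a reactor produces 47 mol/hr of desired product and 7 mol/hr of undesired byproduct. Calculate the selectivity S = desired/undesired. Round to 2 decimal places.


S = desired product rate / undesired product rate
S = 47 / 7
S = 6.71


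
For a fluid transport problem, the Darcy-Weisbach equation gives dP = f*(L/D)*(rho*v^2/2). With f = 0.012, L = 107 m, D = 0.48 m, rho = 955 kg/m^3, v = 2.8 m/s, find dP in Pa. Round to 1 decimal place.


dP = f * (L/D) * (rho*v^2/2)
dP = 0.012 * (107/0.48) * (955*2.8^2/2)
L/D = 222.91666667
rho*v^2/2 = 955*7.84/2 = 3743.6
dP = 0.012 * 222.91666667 * 3743.6
dP = 10014.1 Pa


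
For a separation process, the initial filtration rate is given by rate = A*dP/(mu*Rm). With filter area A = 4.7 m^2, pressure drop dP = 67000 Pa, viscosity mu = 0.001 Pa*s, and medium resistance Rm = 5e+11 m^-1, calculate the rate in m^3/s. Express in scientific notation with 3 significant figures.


rate = A * dP / (mu * Rm)
rate = 4.7 * 67000 / (0.001 * 5e+11)
rate = 314900.0 / 5.000e+08
rate = 6.30e-04 m^3/s


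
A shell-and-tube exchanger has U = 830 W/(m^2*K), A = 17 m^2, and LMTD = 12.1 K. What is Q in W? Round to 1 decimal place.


Q = U * A * LMTD
Q = 830 * 17 * 12.1
Q = 170731.0 W


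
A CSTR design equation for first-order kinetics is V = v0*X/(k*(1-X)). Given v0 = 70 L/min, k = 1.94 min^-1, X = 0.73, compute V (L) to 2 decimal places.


V = v0 * X / (k * (1 - X))
V = 70 * 0.73 / (1.94 * (1 - 0.73))
V = 51.1 / (1.94 * 0.27)
V = 51.1 / 0.5238
V = 97.56 L


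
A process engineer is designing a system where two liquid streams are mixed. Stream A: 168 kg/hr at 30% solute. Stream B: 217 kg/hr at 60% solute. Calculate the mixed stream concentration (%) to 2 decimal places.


Mass balance on solute: F1*x1 + F2*x2 = F3*x3
F3 = F1 + F2 = 168 + 217 = 385 kg/hr
x3 = (F1*x1 + F2*x2)/F3
x3 = (168*0.3 + 217*0.6) / 385
x3 = 46.91%


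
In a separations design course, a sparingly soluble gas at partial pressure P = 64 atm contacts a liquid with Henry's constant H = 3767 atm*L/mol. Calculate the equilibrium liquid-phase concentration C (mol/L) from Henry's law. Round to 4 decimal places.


C = P / H
C = 64 / 3767
C = 0.0170 mol/L


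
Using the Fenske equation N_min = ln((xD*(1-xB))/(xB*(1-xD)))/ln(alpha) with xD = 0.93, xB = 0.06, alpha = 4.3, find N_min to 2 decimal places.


N_min = ln((xD*(1-xB))/(xB*(1-xD))) / ln(alpha)
Numerator inside ln: 0.8742 / 0.0042 = 208.142857
ln(208.142857) = 5.338225
ln(alpha) = ln(4.3) = 1.458615
N_min = 5.338225 / 1.458615 = 3.66


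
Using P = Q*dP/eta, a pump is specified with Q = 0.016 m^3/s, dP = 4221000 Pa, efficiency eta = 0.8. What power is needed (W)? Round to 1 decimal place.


P = Q * dP / eta
P = 0.016 * 4221000 / 0.8
P = 67536.0 / 0.8
P = 84420.0 W


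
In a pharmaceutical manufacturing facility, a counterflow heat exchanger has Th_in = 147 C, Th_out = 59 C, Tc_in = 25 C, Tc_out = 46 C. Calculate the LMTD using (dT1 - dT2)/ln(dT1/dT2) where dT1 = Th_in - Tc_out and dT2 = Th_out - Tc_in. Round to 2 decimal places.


dT1 = Th_in - Tc_out = 147 - 46 = 101
dT2 = Th_out - Tc_in = 59 - 25 = 34
LMTD = (dT1 - dT2) / ln(dT1/dT2)
LMTD = (101 - 34) / ln(101/34)
LMTD = 61.54 K


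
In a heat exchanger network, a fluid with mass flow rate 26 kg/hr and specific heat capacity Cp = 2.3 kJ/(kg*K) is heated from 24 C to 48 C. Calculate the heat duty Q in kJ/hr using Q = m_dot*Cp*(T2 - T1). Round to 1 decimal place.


Q = m_dot * Cp * (T2 - T1)
Q = 26 * 2.3 * (48 - 24)
Q = 26 * 2.3 * 24
Q = 1435.2 kJ/hr


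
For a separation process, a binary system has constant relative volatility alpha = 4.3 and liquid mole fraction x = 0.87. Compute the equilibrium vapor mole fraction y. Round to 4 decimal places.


y = alpha*x / (1 + (alpha-1)*x)
y = 4.3*0.87 / (1 + (4.3-1)*0.87)
y = 3.741 / (1 + 2.871)
y = 3.741 / 3.871
y = 0.9664


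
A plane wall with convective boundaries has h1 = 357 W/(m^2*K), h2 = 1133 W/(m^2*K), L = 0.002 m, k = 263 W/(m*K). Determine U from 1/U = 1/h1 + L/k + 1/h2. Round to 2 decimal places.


1/U = 1/h1 + L/k + 1/h2
1/U = 1/357 + 0.002/263 + 1/1133
1/U = 0.0028011204 + 7.6046e-06 + 0.0008826125
1/U = 0.0036913375
U = 270.90 W/(m^2*K)


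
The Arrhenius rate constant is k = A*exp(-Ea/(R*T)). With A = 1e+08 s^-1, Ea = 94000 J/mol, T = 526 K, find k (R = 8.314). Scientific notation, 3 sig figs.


k = A * exp(-Ea/(R*T))
k = 1e+08 * exp(-94000 / (8.314 * 526))
k = 1e+08 * exp(-21.494735)
k = 4.62e-02


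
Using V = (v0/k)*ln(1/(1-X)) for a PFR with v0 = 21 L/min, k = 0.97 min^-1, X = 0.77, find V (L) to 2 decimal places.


V = (v0/k) * ln(1/(1-X))
V = (21/0.97) * ln(1/(1-0.77))
V = 21.649485 * ln(4.347826)
V = 21.649485 * 1.469676
V = 31.82 L


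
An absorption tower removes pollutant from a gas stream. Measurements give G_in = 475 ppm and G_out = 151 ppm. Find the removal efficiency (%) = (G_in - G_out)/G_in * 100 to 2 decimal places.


Efficiency = (G_in - G_out) / G_in * 100%
Efficiency = (475 - 151) / 475 * 100
Efficiency = 324 / 475 * 100
Efficiency = 68.21%


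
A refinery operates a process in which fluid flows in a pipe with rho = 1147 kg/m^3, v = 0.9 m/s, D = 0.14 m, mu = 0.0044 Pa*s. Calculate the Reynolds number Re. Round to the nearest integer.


Re = rho * v * D / mu
Re = 1147 * 0.9 * 0.14 / 0.0044
Re = 144.522 / 0.0044
Re = 32846


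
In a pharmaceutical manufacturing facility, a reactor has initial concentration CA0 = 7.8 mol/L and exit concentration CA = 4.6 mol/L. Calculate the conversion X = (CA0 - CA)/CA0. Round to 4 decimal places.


X = (CA0 - CA) / CA0
X = (7.8 - 4.6) / 7.8
X = 3.2 / 7.8
X = 0.4103


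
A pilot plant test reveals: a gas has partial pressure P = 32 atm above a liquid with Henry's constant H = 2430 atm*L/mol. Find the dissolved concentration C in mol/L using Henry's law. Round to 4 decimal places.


C = P / H
C = 32 / 2430
C = 0.0132 mol/L


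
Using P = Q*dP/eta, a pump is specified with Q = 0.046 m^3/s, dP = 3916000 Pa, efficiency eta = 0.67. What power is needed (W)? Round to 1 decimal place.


P = Q * dP / eta
P = 0.046 * 3916000 / 0.67
P = 180136.0 / 0.67
P = 268859.7 W


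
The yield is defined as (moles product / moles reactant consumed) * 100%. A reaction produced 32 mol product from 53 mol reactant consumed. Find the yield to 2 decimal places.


Yield = (moles product / moles consumed) * 100%
Yield = (32 / 53) * 100
Yield = 0.6038 * 100
Yield = 60.38%


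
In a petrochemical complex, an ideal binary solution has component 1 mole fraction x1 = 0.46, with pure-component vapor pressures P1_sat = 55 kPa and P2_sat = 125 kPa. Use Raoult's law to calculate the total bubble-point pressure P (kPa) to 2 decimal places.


P = x1*P1_sat + x2*P2_sat
x2 = 1 - x1 = 1 - 0.46 = 0.54
P = 0.46*55 + 0.54*125
P = 25.3 + 67.5
P = 92.80 kPa


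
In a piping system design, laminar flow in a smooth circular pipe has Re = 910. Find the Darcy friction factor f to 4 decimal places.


f = 64 / Re
f = 64 / 910
f = 0.0703


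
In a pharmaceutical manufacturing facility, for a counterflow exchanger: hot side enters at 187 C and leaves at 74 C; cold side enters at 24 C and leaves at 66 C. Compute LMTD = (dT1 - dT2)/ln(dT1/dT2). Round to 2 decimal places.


dT1 = Th_in - Tc_out = 187 - 66 = 121
dT2 = Th_out - Tc_in = 74 - 24 = 50
LMTD = (dT1 - dT2) / ln(dT1/dT2)
LMTD = (121 - 50) / ln(121/50)
LMTD = 80.34 K


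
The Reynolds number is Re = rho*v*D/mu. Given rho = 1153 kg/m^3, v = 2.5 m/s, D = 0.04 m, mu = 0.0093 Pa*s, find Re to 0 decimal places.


Re = rho * v * D / mu
Re = 1153 * 2.5 * 0.04 / 0.0093
Re = 115.3 / 0.0093
Re = 12398


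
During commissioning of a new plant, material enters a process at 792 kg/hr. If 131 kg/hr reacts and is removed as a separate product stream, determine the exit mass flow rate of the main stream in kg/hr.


Steady-state mass balance on the main outlet: F_out = F_in - F_removed
F_out = 792 - 131
F_out = 661 kg/hr


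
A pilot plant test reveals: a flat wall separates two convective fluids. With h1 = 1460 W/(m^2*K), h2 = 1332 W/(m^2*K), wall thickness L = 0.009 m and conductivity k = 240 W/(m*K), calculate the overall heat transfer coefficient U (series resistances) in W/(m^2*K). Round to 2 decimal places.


1/U = 1/h1 + L/k + 1/h2
1/U = 1/1460 + 0.009/240 + 1/1332
1/U = 0.0006849315 + 3.75e-05 + 0.0007507508
1/U = 0.0014731823
U = 678.80 W/(m^2*K)


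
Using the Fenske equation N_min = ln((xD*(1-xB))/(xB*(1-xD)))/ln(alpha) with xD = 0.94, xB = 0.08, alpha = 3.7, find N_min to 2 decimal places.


N_min = ln((xD*(1-xB))/(xB*(1-xD))) / ln(alpha)
Numerator inside ln: 0.8648 / 0.0048 = 180.166667
ln(180.166667) = 5.193882
ln(alpha) = ln(3.7) = 1.308333
N_min = 5.193882 / 1.308333 = 3.97


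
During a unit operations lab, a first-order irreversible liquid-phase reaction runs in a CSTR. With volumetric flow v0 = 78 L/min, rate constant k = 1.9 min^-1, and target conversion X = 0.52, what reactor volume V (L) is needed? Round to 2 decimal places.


V = v0 * X / (k * (1 - X))
V = 78 * 0.52 / (1.9 * (1 - 0.52))
V = 40.56 / (1.9 * 0.48)
V = 40.56 / 0.912
V = 44.47 L


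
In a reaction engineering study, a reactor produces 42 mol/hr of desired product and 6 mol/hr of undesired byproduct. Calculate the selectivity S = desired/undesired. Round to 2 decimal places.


S = desired product rate / undesired product rate
S = 42 / 6
S = 7.00


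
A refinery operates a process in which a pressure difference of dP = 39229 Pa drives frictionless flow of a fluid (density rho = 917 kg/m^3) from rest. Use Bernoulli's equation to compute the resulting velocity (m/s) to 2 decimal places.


v = sqrt(2*dP/rho)
v = sqrt(2*39229/917)
v = sqrt(85.559433)
v = 9.25 m/s


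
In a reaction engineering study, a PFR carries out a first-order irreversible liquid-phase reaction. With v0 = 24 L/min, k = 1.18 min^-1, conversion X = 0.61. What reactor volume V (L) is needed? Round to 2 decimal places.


V = (v0/k) * ln(1/(1-X))
V = (24/1.18) * ln(1/(1-0.61))
V = 20.338983 * ln(2.564103)
V = 20.338983 * 0.941609
V = 19.15 L


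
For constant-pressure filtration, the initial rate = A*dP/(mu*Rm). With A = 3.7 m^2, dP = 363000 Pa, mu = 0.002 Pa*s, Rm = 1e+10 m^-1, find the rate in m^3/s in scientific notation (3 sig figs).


rate = A * dP / (mu * Rm)
rate = 3.7 * 363000 / (0.002 * 1e+10)
rate = 1343100.0 / 2.000e+07
rate = 6.72e-02 m^3/s


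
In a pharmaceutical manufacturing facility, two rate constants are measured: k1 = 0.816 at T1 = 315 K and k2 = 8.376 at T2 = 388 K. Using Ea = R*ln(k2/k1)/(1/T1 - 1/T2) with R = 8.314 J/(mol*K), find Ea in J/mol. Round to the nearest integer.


Ea = R * ln(k2/k1) / (1/T1 - 1/T2)
ln(k2/k1) = ln(8.376/0.816) = 2.3287114
1/T1 - 1/T2 = 1/315 - 1/388 = 0.000597283587
Ea = 8.314 * 2.3287114 / 0.000597283587
Ea = 32415 J/mol


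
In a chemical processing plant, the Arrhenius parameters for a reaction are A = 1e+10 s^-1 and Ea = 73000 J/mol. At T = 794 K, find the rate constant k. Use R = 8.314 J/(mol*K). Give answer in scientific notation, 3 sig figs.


k = A * exp(-Ea/(R*T))
k = 1e+10 * exp(-73000 / (8.314 * 794))
k = 1e+10 * exp(-11.058401)
k = 1.58e+05


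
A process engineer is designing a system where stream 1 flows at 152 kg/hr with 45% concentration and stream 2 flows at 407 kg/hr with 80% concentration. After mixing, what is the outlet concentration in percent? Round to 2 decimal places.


Mass balance on solute: F1*x1 + F2*x2 = F3*x3
F3 = F1 + F2 = 152 + 407 = 559 kg/hr
x3 = (F1*x1 + F2*x2)/F3
x3 = (152*0.45 + 407*0.8) / 559
x3 = 70.48%


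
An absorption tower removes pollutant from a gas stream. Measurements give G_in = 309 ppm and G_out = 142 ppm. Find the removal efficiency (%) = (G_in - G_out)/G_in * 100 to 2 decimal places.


Efficiency = (G_in - G_out) / G_in * 100%
Efficiency = (309 - 142) / 309 * 100
Efficiency = 167 / 309 * 100
Efficiency = 54.05%


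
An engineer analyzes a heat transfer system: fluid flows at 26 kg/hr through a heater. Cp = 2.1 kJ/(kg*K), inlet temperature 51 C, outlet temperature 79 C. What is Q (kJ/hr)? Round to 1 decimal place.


Q = m_dot * Cp * (T2 - T1)
Q = 26 * 2.1 * (79 - 51)
Q = 26 * 2.1 * 28
Q = 1528.8 kJ/hr


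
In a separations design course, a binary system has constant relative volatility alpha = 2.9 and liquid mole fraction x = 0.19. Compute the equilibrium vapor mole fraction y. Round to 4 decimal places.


y = alpha*x / (1 + (alpha-1)*x)
y = 2.9*0.19 / (1 + (2.9-1)*0.19)
y = 0.551 / (1 + 0.361)
y = 0.551 / 1.361
y = 0.4048


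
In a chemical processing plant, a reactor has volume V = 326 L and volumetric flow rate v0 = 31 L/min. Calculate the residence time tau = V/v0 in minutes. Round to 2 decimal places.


tau = V / v0
tau = 326 / 31
tau = 10.52 min


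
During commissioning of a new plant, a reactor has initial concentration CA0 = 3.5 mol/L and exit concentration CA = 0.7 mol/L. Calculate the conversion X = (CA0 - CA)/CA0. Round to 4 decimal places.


X = (CA0 - CA) / CA0
X = (3.5 - 0.7) / 3.5
X = 2.8 / 3.5
X = 0.8000


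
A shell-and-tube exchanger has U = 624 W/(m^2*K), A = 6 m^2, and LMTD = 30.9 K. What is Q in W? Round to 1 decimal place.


Q = U * A * LMTD
Q = 624 * 6 * 30.9
Q = 115689.6 W


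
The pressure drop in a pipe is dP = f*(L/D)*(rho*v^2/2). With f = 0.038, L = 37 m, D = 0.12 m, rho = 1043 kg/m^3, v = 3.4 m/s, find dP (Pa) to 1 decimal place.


dP = f * (L/D) * (rho*v^2/2)
dP = 0.038 * (37/0.12) * (1043*3.4^2/2)
L/D = 308.33333333
rho*v^2/2 = 1043*11.56/2 = 6028.54
dP = 0.038 * 308.33333333 * 6028.54
dP = 70634.4 Pa


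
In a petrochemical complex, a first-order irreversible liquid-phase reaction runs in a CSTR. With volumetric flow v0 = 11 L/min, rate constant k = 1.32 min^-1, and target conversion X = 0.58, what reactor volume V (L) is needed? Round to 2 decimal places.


V = v0 * X / (k * (1 - X))
V = 11 * 0.58 / (1.32 * (1 - 0.58))
V = 6.38 / (1.32 * 0.42)
V = 6.38 / 0.5544
V = 11.51 L


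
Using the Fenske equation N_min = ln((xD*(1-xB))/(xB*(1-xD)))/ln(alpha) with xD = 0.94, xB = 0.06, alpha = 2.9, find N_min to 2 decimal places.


N_min = ln((xD*(1-xB))/(xB*(1-xD))) / ln(alpha)
Numerator inside ln: 0.8836 / 0.0036 = 245.444444
ln(245.444444) = 5.503071
ln(alpha) = ln(2.9) = 1.064711
N_min = 5.503071 / 1.064711 = 5.17


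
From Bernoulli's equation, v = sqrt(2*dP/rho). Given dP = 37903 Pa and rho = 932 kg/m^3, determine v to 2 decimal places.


v = sqrt(2*dP/rho)
v = sqrt(2*37903/932)
v = sqrt(81.33691)
v = 9.02 m/s


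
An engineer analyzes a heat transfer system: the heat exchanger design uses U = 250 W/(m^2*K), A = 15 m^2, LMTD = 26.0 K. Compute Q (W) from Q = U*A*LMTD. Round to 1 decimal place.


Q = U * A * LMTD
Q = 250 * 15 * 26.0
Q = 97500.0 W


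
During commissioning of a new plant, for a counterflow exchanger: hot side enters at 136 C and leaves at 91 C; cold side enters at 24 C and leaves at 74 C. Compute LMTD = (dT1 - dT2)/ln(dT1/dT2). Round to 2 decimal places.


dT1 = Th_in - Tc_out = 136 - 74 = 62
dT2 = Th_out - Tc_in = 91 - 24 = 67
LMTD = (dT1 - dT2) / ln(dT1/dT2)
LMTD = (62 - 67) / ln(62/67)
LMTD = 64.47 K


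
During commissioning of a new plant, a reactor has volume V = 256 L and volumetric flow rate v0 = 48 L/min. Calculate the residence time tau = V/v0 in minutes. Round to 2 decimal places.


tau = V / v0
tau = 256 / 48
tau = 5.33 min


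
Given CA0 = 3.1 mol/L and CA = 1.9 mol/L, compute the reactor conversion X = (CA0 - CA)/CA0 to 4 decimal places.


X = (CA0 - CA) / CA0
X = (3.1 - 1.9) / 3.1
X = 1.2 / 3.1
X = 0.3871


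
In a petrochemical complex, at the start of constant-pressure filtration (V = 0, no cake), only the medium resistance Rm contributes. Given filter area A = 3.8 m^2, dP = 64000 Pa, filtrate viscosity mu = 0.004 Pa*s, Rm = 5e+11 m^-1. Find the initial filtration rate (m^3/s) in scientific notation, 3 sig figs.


rate = A * dP / (mu * Rm)
rate = 3.8 * 64000 / (0.004 * 5e+11)
rate = 243200.0 / 2.000e+09
rate = 1.22e-04 m^3/s


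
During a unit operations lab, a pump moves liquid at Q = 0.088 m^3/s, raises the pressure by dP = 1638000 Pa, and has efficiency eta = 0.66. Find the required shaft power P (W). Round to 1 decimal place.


P = Q * dP / eta
P = 0.088 * 1638000 / 0.66
P = 144144.0 / 0.66
P = 218400.0 W


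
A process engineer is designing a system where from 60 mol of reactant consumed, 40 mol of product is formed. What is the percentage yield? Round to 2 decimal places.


Yield = (moles product / moles consumed) * 100%
Yield = (40 / 60) * 100
Yield = 0.6667 * 100
Yield = 66.67%


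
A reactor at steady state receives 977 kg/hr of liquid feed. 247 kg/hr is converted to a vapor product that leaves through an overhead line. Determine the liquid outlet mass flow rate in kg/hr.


Steady-state mass balance on the main outlet: F_out = F_in - F_removed
F_out = 977 - 247
F_out = 730 kg/hr


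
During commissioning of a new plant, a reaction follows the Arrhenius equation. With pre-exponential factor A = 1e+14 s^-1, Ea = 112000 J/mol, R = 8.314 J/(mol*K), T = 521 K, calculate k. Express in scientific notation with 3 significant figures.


k = A * exp(-Ea/(R*T))
k = 1e+14 * exp(-112000 / (8.314 * 521))
k = 1e+14 * exp(-25.856532)
k = 5.90e+02


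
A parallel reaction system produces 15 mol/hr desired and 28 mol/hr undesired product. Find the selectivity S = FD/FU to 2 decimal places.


S = desired product rate / undesired product rate
S = 15 / 28
S = 0.54


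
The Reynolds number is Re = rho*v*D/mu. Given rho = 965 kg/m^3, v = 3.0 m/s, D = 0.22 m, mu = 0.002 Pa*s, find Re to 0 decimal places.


Re = rho * v * D / mu
Re = 965 * 3.0 * 0.22 / 0.002
Re = 636.9 / 0.002
Re = 318450


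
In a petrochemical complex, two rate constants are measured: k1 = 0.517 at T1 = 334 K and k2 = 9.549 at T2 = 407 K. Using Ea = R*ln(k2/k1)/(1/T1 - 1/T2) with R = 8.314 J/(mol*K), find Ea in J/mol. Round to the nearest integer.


Ea = R * ln(k2/k1) / (1/T1 - 1/T2)
ln(k2/k1) = ln(9.549/0.517) = 2.9161488
1/T1 - 1/T2 = 1/334 - 1/407 = 0.000537009519
Ea = 8.314 * 2.9161488 / 0.000537009519
Ea = 45148 J/mol


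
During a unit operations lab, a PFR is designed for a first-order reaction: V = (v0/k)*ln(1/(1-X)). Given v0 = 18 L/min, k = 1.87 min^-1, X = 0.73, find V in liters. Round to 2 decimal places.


V = (v0/k) * ln(1/(1-X))
V = (18/1.87) * ln(1/(1-0.73))
V = 9.625668 * ln(3.703704)
V = 9.625668 * 1.309333
V = 12.60 L


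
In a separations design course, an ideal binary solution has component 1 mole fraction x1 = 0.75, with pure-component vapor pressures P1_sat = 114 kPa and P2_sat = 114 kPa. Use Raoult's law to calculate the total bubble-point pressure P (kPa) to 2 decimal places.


P = x1*P1_sat + x2*P2_sat
x2 = 1 - x1 = 1 - 0.75 = 0.25
P = 0.75*114 + 0.25*114
P = 85.5 + 28.5
P = 114.00 kPa


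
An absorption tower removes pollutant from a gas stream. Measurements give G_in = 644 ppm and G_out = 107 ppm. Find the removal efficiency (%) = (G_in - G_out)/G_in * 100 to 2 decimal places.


Efficiency = (G_in - G_out) / G_in * 100%
Efficiency = (644 - 107) / 644 * 100
Efficiency = 537 / 644 * 100
Efficiency = 83.39%


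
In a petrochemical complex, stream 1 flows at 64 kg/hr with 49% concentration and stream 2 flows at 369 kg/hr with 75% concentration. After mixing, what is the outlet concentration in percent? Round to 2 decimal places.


Mass balance on solute: F1*x1 + F2*x2 = F3*x3
F3 = F1 + F2 = 64 + 369 = 433 kg/hr
x3 = (F1*x1 + F2*x2)/F3
x3 = (64*0.49 + 369*0.75) / 433
x3 = 71.16%


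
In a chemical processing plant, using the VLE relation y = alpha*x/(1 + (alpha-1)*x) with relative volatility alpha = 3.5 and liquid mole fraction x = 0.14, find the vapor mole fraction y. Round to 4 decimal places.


y = alpha*x / (1 + (alpha-1)*x)
y = 3.5*0.14 / (1 + (3.5-1)*0.14)
y = 0.49 / (1 + 0.35)
y = 0.49 / 1.35
y = 0.3630


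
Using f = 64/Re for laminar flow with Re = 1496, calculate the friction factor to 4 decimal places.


f = 64 / Re
f = 64 / 1496
f = 0.0428


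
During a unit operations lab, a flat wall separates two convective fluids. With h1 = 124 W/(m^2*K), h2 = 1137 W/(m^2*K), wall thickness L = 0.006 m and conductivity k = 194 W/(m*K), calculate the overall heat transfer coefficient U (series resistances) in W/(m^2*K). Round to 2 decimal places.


1/U = 1/h1 + L/k + 1/h2
1/U = 1/124 + 0.006/194 + 1/1137
1/U = 0.0080645161 + 3.09278e-05 + 0.0008795075
1/U = 0.0089749514
U = 111.42 W/(m^2*K)


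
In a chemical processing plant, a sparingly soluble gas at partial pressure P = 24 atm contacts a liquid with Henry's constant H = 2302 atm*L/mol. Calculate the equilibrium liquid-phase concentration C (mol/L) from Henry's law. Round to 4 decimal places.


C = P / H
C = 24 / 2302
C = 0.0104 mol/L


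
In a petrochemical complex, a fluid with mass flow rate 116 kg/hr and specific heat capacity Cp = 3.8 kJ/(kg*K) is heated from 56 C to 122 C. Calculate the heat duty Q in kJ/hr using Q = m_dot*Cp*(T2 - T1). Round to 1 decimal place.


Q = m_dot * Cp * (T2 - T1)
Q = 116 * 3.8 * (122 - 56)
Q = 116 * 3.8 * 66
Q = 29092.8 kJ/hr


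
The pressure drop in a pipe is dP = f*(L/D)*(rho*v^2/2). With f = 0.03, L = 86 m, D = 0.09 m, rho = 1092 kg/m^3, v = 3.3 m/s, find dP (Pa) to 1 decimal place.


dP = f * (L/D) * (rho*v^2/2)
dP = 0.03 * (86/0.09) * (1092*3.3^2/2)
L/D = 955.55555556
rho*v^2/2 = 1092*10.89/2 = 5945.94
dP = 0.03 * 955.55555556 * 5945.94
dP = 170450.3 Pa


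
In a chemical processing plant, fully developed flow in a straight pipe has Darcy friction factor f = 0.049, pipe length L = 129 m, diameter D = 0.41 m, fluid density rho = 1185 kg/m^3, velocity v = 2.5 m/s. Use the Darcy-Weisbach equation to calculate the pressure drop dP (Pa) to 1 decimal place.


dP = f * (L/D) * (rho*v^2/2)
dP = 0.049 * (129/0.41) * (1185*2.5^2/2)
L/D = 314.63414634
rho*v^2/2 = 1185*6.25/2 = 3703.125
dP = 0.049 * 314.63414634 * 3703.125
dP = 57091.3 Pa


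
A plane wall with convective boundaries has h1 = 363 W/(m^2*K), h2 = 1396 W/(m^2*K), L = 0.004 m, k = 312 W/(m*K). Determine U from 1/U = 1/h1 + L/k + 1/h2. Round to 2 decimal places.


1/U = 1/h1 + L/k + 1/h2
1/U = 1/363 + 0.004/312 + 1/1396
1/U = 0.0027548209 + 1.28205e-05 + 0.0007163324
1/U = 0.0034839738
U = 287.03 W/(m^2*K)


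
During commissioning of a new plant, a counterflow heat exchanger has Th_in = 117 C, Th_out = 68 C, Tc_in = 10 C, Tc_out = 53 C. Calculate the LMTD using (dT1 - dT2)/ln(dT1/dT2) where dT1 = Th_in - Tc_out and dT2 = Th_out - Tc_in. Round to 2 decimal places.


dT1 = Th_in - Tc_out = 117 - 53 = 64
dT2 = Th_out - Tc_in = 68 - 10 = 58
LMTD = (dT1 - dT2) / ln(dT1/dT2)
LMTD = (64 - 58) / ln(64/58)
LMTD = 60.95 K


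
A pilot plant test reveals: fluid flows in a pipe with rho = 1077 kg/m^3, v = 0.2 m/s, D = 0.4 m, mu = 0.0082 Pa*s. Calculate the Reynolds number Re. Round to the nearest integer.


Re = rho * v * D / mu
Re = 1077 * 0.2 * 0.4 / 0.0082
Re = 86.16 / 0.0082
Re = 10507


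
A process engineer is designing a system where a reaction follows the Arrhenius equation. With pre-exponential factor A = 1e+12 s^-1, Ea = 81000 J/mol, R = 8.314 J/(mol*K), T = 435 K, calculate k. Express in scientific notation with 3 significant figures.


k = A * exp(-Ea/(R*T))
k = 1e+12 * exp(-81000 / (8.314 * 435))
k = 1e+12 * exp(-22.396788)
k = 1.88e+02


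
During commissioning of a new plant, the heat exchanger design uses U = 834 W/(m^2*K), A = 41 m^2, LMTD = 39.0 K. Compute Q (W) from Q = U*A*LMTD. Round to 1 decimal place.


Q = U * A * LMTD
Q = 834 * 41 * 39.0
Q = 1333566.0 W


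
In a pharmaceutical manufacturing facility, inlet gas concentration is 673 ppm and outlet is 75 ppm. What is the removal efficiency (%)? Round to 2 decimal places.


Efficiency = (G_in - G_out) / G_in * 100%
Efficiency = (673 - 75) / 673 * 100
Efficiency = 598 / 673 * 100
Efficiency = 88.86%


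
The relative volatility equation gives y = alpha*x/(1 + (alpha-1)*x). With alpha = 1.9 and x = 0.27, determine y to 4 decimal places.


y = alpha*x / (1 + (alpha-1)*x)
y = 1.9*0.27 / (1 + (1.9-1)*0.27)
y = 0.513 / (1 + 0.243)
y = 0.513 / 1.243
y = 0.4127


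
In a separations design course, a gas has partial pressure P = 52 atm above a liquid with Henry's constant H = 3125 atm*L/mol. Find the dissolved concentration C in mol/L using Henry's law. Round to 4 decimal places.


C = P / H
C = 52 / 3125
C = 0.0166 mol/L


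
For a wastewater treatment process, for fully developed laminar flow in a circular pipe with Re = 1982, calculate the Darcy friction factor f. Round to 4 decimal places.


f = 64 / Re
f = 64 / 1982
f = 0.0323


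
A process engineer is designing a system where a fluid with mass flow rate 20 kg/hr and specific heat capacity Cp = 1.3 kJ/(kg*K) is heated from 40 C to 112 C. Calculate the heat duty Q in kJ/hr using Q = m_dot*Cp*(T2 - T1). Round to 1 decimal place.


Q = m_dot * Cp * (T2 - T1)
Q = 20 * 1.3 * (112 - 40)
Q = 20 * 1.3 * 72
Q = 1872.0 kJ/hr


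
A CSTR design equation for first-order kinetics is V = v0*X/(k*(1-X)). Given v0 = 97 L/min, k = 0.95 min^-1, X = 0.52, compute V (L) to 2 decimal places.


V = v0 * X / (k * (1 - X))
V = 97 * 0.52 / (0.95 * (1 - 0.52))
V = 50.44 / (0.95 * 0.48)
V = 50.44 / 0.456
V = 110.61 L
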